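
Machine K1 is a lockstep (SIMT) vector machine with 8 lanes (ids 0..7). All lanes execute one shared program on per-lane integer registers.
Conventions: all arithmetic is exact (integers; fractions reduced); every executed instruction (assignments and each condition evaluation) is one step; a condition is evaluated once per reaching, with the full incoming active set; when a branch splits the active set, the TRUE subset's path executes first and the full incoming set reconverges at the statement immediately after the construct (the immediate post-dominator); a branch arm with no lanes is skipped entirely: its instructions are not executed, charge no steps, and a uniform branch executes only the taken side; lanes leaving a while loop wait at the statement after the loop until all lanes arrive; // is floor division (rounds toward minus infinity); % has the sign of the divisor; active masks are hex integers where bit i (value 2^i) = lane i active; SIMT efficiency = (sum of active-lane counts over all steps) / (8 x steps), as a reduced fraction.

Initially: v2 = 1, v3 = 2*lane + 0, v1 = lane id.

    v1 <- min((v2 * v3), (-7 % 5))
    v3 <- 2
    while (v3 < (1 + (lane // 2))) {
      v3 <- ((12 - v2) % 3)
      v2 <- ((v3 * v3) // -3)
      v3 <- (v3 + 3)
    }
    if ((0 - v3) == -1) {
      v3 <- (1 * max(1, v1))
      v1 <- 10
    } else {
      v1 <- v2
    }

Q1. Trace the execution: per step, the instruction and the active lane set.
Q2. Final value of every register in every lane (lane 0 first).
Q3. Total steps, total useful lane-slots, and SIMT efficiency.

step 0: v1 <- min((v2 * v3), (-7 % 5)) 0xff
step 1: v3 <- 2                      0xff
step 2: eval (v3 < (1 + (lane // 2))) 0xff
step 3: v3 <- ((12 - v2) % 3)        0xf0
step 4: v2 <- ((v3 * v3) // -3)      0xf0
step 5: v3 <- (v3 + 3)               0xf0
step 6: eval (v3 < (1 + (lane // 2))) 0xf0
step 7: eval ((0 - v3) == -1)        0xff
step 8: v1 <- v2                     0xff

Answer: 9 steps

v2: 1,1,1,1,-2,-2,-2,-2
v3: 2,2,2,2,5,5,5,5
v1: 1,1,1,1,-2,-2,-2,-2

steps = 9; useful = 56; efficiency = 56/72 = 7/9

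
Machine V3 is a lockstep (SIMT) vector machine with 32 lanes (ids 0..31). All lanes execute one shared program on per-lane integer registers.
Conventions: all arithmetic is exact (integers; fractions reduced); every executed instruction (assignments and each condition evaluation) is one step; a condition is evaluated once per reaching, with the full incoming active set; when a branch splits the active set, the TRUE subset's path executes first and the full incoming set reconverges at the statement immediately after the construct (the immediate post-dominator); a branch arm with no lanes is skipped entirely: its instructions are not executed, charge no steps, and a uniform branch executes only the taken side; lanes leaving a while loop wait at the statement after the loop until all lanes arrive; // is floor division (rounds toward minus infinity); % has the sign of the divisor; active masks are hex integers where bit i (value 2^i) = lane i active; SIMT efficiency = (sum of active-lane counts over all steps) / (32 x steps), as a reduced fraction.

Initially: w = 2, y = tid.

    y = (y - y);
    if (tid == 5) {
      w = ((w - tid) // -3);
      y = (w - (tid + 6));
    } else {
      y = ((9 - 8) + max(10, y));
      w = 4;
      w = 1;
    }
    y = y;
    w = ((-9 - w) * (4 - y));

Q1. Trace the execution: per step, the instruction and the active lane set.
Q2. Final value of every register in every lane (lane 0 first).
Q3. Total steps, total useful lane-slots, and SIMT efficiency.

step 0: y <- (y - y)                 0xffffffff
step 1: eval (tid == 5)              0xffffffff
step 2: w <- ((w - tid) // -3)       0x00000020
step 3: y <- (w - (tid + 6))         0x00000020
step 4: y <- ((9 - 8) + max(10, y))  0xffffffdf
step 5: w <- 4                       0xffffffdf
step 6: w <- 1                       0xffffffdf
step 7: y <- y                       0xffffffff
step 8: w <- ((-9 - w) * (4 - y))    0xffffffff

Answer: 9 steps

w: 70,70,70,70,70,-140,70,70,70,70,70,70,70,70,70,70,70,70,70,70,70,70,70,70,70,70,70,70,70,70,70,70
y: 11,11,11,11,11,-10,11,11,11,11,11,11,11,11,11,11,11,11,11,11,11,11,11,11,11,11,11,11,11,11,11,11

steps = 9; useful = 223; efficiency = 223/288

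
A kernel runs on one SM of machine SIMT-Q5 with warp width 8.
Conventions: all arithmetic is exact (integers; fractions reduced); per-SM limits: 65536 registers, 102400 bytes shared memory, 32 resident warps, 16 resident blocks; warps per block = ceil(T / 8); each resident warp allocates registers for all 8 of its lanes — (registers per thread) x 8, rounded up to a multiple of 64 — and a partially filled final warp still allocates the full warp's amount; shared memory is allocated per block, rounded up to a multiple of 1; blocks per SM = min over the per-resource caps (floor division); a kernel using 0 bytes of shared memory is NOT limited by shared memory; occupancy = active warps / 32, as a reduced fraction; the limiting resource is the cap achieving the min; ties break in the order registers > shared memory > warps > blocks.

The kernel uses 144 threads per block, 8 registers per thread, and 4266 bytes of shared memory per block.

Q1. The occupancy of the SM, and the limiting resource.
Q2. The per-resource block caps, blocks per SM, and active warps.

Answer: occupancy 9/16, limited by warps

registers: 56 blocks
shared memory: 24 blocks
warps: 1 block
blocks: 16 blocks

Answer: 1 block, 18 active warps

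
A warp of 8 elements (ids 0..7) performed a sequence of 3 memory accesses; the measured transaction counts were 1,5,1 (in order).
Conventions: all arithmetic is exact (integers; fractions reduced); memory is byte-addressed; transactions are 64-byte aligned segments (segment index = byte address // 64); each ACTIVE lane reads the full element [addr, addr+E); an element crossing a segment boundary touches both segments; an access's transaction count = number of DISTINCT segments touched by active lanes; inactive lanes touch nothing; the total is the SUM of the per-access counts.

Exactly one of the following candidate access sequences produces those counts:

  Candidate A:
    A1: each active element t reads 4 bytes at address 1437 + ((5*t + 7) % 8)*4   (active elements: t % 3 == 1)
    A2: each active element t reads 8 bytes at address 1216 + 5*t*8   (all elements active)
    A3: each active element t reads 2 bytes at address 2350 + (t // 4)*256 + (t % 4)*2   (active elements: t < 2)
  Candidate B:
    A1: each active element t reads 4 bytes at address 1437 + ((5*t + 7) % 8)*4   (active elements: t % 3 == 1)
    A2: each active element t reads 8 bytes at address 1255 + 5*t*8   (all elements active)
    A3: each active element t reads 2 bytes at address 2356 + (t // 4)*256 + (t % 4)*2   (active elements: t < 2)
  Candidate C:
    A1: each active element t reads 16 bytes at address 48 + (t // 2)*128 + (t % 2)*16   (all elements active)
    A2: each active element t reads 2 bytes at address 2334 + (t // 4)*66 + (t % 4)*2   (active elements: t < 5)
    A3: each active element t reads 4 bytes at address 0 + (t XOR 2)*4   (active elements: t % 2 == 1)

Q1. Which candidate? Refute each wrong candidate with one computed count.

B: A2 gives 6 transactions, not 5
C: A1 gives 8 transactions, not 1
A: all counts match (1,5,1)

Answer: A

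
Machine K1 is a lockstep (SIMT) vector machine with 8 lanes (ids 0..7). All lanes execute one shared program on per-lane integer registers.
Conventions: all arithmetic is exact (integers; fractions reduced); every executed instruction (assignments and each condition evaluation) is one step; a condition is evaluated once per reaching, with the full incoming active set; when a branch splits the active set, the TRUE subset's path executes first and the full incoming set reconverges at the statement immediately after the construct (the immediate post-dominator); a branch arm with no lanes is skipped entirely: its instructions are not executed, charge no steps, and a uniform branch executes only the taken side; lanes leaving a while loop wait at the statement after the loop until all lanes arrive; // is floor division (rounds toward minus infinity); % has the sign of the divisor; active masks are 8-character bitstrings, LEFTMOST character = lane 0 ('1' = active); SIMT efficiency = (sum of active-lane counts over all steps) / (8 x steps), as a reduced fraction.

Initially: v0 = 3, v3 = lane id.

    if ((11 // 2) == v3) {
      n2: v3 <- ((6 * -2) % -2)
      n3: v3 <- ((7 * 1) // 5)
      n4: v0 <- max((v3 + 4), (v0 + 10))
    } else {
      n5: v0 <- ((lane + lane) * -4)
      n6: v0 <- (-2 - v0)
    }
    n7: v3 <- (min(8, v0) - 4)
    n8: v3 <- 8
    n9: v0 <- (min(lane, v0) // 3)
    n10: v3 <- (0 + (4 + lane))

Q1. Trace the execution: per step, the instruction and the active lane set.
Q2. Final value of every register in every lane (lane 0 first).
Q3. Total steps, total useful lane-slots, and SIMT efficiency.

step 0: eval ((11 // 2) == v3)       11111111
step 1: v3 <- ((6 * -2) % -2)        00000100
step 2: v3 <- ((7 * 1) // 5)         00000100
step 3: v0 <- max((v3 + 4), (v0 + 10)) 00000100
step 4: v0 <- ((lane + lane) * -4)   11111011
step 5: v0 <- (-2 - v0)              11111011
step 6: v3 <- (min(8, v0) - 4)       11111111
step 7: v3 <- 8                      11111111
step 8: v0 <- (min(lane, v0) // 3)   11111111
step 9: v3 <- (0 + (4 + lane))       11111111

Answer: 10 steps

v0: -1,0,0,1,1,1,2,2
v3: 4,5,6,7,8,9,10,11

steps = 10; useful = 57; efficiency = 57/80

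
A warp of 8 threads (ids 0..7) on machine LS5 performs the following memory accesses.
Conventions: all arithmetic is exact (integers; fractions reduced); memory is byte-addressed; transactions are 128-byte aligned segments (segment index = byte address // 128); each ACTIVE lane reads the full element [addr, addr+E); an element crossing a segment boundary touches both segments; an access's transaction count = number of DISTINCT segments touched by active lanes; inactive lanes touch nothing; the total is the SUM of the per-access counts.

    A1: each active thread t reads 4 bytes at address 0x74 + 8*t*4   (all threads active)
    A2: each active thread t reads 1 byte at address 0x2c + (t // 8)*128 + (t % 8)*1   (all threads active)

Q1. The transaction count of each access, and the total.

A1: 3 transactions
A2: 1 transaction

Answer: 3,1; total 4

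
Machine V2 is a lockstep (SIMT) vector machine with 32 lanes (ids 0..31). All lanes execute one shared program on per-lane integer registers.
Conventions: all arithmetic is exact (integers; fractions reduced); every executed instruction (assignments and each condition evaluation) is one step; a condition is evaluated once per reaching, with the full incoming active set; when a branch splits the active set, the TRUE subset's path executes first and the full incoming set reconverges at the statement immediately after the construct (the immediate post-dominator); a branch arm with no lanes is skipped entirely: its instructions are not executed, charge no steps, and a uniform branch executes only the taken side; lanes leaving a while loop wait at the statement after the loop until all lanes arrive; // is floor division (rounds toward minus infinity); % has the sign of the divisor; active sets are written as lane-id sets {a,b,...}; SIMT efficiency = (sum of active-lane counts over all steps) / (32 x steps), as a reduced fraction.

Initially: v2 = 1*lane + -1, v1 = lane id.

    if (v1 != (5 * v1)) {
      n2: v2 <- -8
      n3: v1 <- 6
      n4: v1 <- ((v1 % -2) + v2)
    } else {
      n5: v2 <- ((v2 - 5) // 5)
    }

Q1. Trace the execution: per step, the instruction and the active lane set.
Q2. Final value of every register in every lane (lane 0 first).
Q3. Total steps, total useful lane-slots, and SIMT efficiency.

step 0: eval (v1 != (5 * v1))        {0,1,2,3,4,5,6,7,8,9,10,11,12,13,14,15,16,17,18,19,20,21,22,23,24,25,26,27,28,29,30,31}
step 1: v2 <- -8                     {1,2,3,4,5,6,7,8,9,10,11,12,13,14,15,16,17,18,19,20,21,22,23,24,25,26,27,28,29,30,31}
step 2: v1 <- 6                      {1,2,3,4,5,6,7,8,9,10,11,12,13,14,15,16,17,18,19,20,21,22,23,24,25,26,27,28,29,30,31}
step 3: v1 <- ((v1 % -2) + v2)       {1,2,3,4,5,6,7,8,9,10,11,12,13,14,15,16,17,18,19,20,21,22,23,24,25,26,27,28,29,30,31}
step 4: v2 <- ((v2 - 5) // 5)        {0}

Answer: 5 steps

v2: -2,-8,-8,-8,-8,-8,-8,-8,-8,-8,-8,-8,-8,-8,-8,-8,-8,-8,-8,-8,-8,-8,-8,-8,-8,-8,-8,-8,-8,-8,-8,-8
v1: 0,-8,-8,-8,-8,-8,-8,-8,-8,-8,-8,-8,-8,-8,-8,-8,-8,-8,-8,-8,-8,-8,-8,-8,-8,-8,-8,-8,-8,-8,-8,-8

steps = 5; useful = 126; efficiency = 126/160 = 63/80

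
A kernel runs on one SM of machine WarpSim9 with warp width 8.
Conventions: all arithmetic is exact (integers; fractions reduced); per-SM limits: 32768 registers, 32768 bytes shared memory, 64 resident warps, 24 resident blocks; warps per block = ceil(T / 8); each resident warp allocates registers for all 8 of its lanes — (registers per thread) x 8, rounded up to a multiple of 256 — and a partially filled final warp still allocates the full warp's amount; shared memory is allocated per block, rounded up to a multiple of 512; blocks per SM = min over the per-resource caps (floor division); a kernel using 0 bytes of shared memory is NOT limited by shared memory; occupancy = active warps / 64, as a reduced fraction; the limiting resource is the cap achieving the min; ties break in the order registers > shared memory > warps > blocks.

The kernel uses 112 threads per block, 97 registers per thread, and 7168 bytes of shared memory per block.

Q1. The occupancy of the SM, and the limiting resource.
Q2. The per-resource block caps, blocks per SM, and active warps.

Answer: occupancy 7/16, limited by registers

registers: 2 blocks
shared memory: 4 blocks
warps: 4 blocks
blocks: 24 blocks

Answer: 2 blocks, 28 active warps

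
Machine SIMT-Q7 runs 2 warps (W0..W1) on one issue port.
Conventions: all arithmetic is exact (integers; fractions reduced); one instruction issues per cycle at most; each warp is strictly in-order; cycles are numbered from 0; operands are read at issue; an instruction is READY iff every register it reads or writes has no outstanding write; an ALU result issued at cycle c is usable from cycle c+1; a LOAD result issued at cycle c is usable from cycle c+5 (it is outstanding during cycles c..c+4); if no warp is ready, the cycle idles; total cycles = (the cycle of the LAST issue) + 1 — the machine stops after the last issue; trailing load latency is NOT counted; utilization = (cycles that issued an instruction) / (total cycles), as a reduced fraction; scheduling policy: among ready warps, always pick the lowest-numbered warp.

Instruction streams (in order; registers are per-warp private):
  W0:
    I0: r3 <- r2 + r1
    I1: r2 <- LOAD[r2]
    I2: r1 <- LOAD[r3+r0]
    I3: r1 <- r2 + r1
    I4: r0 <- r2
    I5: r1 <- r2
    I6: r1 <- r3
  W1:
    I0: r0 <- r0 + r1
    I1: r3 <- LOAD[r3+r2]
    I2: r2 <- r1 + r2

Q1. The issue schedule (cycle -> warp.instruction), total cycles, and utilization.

cycle 0: W0.I0
cycle 1: W0.I1
cycle 2: W0.I2
cycle 3: W1.I0
cycle 4: W1.I1
cycle 5: W1.I2
cycle 6: idle
cycle 7: W0.I3
cycle 8: W0.I4
cycle 9: W0.I5
cycle 10: W0.I6

Answer: 11 cycles, utilization 10/11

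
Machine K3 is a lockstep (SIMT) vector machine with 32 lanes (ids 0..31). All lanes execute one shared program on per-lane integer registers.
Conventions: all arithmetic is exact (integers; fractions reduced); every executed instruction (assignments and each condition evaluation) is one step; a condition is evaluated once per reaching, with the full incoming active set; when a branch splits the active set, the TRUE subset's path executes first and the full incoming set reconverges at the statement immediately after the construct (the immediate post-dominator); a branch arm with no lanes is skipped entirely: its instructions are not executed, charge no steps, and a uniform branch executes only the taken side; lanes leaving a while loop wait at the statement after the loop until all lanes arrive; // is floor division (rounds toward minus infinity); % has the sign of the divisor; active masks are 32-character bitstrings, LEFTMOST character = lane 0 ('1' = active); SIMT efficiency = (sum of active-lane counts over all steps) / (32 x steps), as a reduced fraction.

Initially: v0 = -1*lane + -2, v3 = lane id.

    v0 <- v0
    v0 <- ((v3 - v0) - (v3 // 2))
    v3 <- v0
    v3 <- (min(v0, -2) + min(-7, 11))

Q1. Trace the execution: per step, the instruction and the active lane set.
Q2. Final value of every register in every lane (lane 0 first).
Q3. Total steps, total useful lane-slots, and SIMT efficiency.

step 0: v0 <- v0                     11111111111111111111111111111111
step 1: v0 <- ((v3 - v0) - (v3 // 2)) 11111111111111111111111111111111
step 2: v3 <- v0                     11111111111111111111111111111111
step 3: v3 <- (min(v0, -2) + min(-7, 11)) 11111111111111111111111111111111

Answer: 4 steps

v0: 2,4,5,7,8,10,11,13,14,16,17,19,20,22,23,25,26,28,29,31,32,34,35,37,38,40,41,43,44,46,47,49
v3: -9,-9,-9,-9,-9,-9,-9,-9,-9,-9,-9,-9,-9,-9,-9,-9,-9,-9,-9,-9,-9,-9,-9,-9,-9,-9,-9,-9,-9,-9,-9,-9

steps = 4; useful = 128; efficiency = 128/128 = 1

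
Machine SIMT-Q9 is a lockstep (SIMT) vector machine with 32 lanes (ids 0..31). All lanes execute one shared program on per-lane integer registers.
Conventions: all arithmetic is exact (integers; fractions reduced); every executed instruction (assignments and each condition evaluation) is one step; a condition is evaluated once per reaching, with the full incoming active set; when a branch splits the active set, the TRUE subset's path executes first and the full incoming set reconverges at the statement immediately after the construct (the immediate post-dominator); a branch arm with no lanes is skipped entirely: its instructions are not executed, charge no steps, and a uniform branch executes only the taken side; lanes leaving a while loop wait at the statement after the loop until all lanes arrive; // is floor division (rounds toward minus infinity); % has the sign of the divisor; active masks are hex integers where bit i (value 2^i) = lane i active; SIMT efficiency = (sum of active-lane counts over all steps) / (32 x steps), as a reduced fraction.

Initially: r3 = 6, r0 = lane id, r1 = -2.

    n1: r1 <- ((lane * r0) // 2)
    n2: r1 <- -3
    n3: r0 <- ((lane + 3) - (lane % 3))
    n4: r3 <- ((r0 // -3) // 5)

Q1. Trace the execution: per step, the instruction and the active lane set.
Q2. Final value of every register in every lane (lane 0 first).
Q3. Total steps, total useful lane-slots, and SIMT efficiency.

step 0: r1 <- ((lane * r0) // 2)     0xffffffff
step 1: r1 <- -3                     0xffffffff
step 2: r0 <- ((lane + 3) - (lane % 3)) 0xffffffff
step 3: r3 <- ((r0 // -3) // 5)      0xffffffff

Answer: 4 steps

r3: -1,-1,-1,-1,-1,-1,-1,-1,-1,-1,-1,-1,-1,-1,-1,-2,-2,-2,-2,-2,-2,-2,-2,-2,-2,-2,-2,-2,-2,-2,-3,-3
r0: 3,3,3,6,6,6,9,9,9,12,12,12,15,15,15,18,18,18,21,21,21,24,24,24,27,27,27,30,30,30,33,33
r1: -3,-3,-3,-3,-3,-3,-3,-3,-3,-3,-3,-3,-3,-3,-3,-3,-3,-3,-3,-3,-3,-3,-3,-3,-3,-3,-3,-3,-3,-3,-3,-3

steps = 4; useful = 128; efficiency = 128/128 = 1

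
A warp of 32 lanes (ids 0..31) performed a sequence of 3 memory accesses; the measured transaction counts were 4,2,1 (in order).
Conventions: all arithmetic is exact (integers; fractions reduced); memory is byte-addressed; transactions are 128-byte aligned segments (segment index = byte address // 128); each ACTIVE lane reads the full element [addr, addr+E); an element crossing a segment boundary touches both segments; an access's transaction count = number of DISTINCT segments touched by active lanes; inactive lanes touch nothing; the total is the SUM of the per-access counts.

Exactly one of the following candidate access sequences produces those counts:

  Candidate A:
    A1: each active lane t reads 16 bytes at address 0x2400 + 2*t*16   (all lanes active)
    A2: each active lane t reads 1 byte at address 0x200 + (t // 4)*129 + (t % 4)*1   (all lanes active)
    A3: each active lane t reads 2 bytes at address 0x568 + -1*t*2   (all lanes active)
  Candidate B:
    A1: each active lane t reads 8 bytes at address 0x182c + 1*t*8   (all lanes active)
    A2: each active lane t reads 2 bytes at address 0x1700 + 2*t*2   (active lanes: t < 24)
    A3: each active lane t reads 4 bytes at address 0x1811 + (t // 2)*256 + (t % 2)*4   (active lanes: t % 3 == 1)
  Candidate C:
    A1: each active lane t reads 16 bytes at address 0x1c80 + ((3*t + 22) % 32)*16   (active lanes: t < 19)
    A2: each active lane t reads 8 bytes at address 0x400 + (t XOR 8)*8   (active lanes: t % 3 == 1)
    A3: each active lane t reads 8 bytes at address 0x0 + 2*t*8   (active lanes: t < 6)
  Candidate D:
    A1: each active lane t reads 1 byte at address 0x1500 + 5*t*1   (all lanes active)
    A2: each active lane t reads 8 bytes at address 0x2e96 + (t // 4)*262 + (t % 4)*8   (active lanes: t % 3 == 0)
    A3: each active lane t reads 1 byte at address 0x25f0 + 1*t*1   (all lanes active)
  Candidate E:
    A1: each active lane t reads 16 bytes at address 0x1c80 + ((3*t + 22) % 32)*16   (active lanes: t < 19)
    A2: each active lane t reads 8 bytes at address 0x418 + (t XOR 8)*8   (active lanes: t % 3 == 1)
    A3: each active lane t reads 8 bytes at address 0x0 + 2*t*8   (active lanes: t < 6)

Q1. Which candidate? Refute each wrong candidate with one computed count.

A: A1 gives 8 transactions, not 4
B: A1 gives 3 transactions, not 4
D: A1 gives 2 transactions, not 4
E: A2 gives 3 transactions, not 2
C: all counts match (4,2,1)

Answer: C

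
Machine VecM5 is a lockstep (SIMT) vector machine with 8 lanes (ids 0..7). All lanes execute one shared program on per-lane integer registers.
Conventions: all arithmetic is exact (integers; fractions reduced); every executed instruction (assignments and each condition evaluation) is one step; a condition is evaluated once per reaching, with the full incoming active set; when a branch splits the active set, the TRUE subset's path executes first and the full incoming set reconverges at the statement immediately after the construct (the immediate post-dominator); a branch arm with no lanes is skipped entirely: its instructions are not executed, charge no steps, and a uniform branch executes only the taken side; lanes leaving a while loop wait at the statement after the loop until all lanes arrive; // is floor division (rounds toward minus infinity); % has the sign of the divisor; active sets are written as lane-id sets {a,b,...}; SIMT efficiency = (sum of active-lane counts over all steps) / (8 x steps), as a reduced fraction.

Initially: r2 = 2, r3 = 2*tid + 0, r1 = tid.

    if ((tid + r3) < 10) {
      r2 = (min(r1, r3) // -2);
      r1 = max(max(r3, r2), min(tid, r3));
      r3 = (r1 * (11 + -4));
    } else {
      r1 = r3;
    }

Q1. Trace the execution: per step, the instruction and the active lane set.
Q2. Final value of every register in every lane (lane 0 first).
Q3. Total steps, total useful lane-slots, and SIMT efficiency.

step 0: eval ((tid + r3) < 10)       {0,1,2,3,4,5,6,7}
step 1: r2 <- (min(r1, r3) // -2)    {0,1,2,3}
step 2: r1 <- max(max(r3, r2), min(tid, r3)) {0,1,2,3}
step 3: r3 <- (r1 * (11 + -4))       {0,1,2,3}
step 4: r1 <- r3                     {4,5,6,7}

Answer: 5 steps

r2: 0,-1,-1,-2,2,2,2,2
r3: 0,14,28,42,8,10,12,14
r1: 0,2,4,6,8,10,12,14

steps = 5; useful = 24; efficiency = 24/40 = 3/5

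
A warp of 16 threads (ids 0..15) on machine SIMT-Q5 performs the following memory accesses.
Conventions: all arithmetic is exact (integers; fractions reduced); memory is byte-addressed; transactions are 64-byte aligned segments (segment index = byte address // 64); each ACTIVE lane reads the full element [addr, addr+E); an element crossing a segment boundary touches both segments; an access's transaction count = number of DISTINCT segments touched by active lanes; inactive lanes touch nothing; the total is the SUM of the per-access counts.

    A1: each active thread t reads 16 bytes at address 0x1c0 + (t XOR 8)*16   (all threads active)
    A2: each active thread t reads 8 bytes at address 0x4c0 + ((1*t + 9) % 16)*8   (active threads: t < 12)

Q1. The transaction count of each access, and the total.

A1: 4 transactions
A2: 2 transactions

Answer: 4,2; total 6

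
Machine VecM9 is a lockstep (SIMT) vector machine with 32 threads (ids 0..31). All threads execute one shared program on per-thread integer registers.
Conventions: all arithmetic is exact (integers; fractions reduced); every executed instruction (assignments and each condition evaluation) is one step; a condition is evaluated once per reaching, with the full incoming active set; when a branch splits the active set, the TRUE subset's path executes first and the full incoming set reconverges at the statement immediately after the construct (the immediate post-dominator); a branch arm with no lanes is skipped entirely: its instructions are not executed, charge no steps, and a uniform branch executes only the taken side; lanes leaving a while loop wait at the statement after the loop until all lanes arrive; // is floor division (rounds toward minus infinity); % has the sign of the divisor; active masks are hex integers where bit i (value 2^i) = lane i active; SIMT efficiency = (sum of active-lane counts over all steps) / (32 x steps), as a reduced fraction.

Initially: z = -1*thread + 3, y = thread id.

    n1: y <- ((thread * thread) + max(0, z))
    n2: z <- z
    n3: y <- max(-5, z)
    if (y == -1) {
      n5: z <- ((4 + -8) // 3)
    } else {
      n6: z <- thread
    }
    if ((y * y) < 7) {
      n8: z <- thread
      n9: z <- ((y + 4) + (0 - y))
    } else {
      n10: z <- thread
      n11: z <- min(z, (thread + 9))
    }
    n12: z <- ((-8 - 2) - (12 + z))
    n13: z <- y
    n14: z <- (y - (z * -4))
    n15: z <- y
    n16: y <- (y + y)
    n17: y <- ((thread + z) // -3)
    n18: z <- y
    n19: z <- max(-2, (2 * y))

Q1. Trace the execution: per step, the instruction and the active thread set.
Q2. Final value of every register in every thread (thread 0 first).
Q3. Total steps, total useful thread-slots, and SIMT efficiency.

step 0: y <- ((thread * thread) + max(0, z)) 0xffffffff
step 1: z <- z                       0xffffffff
step 2: y <- max(-5, z)              0xffffffff
step 3: eval (y == -1)               0xffffffff
step 4: z <- ((4 + -8) // 3)         0x00000010
step 5: z <- thread                  0xffffffef
step 6: eval ((y * y) < 7)           0xffffffff
step 7: z <- thread                  0x0000003e
step 8: z <- ((y + 4) + (0 - y))     0x0000003e
step 9: z <- thread                  0xffffffc1
step 10: z <- min(z, (thread + 9))    0xffffffc1
step 11: z <- ((-8 - 2) - (12 + z))   0xffffffff
step 12: z <- y                       0xffffffff
step 13: z <- (y - (z * -4))          0xffffffff
step 14: z <- y                       0xffffffff
step 15: y <- (y + y)                 0xffffffff
step 16: y <- ((thread + z) // -3)    0xffffffff
step 17: z <- y                       0xffffffff
step 18: z <- max(-2, (2 * y))        0xffffffff

Answer: 19 steps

z: -2,-2,-2,-2,-2,-2,-2,-2,-2,-2,-2,-2,-2,-2,-2,-2,-2,-2,-2,-2,-2,-2,-2,-2,-2,-2,-2,-2,-2,-2,-2,-2
y: -1,-1,-1,-1,-1,-1,-1,-1,-1,-2,-2,-2,-3,-3,-3,-4,-4,-4,-5,-5,-5,-6,-6,-6,-7,-7,-7,-8,-8,-8,-9,-9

steps = 19; useful = 512; efficiency = 512/608 = 16/19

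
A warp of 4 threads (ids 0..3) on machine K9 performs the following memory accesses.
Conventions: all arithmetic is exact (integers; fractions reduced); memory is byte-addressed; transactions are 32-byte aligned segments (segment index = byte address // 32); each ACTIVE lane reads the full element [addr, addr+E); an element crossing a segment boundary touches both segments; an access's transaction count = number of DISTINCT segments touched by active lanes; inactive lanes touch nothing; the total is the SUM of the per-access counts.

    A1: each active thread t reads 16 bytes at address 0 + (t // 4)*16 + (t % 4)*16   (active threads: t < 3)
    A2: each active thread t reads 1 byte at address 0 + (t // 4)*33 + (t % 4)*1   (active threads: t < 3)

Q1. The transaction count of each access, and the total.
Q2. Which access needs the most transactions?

A1: 2 transactions
A2: 1 transaction

Answer: 2,1; total 3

Answer: A1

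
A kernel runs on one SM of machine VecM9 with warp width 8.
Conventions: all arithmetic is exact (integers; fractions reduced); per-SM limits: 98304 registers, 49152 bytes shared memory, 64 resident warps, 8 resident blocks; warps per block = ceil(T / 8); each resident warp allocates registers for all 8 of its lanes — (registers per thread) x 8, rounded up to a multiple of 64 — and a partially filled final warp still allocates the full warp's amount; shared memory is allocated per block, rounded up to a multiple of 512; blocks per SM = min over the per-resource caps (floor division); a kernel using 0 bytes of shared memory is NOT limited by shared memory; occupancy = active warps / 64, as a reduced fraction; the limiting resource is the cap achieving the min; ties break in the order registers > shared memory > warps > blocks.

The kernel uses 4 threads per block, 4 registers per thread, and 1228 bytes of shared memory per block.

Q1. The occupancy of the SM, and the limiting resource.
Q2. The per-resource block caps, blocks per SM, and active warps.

Answer: occupancy 1/8, limited by blocks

registers: 1536 blocks
shared memory: 32 blocks
warps: 64 blocks
blocks: 8 blocks

Answer: 8 blocks, 8 active warps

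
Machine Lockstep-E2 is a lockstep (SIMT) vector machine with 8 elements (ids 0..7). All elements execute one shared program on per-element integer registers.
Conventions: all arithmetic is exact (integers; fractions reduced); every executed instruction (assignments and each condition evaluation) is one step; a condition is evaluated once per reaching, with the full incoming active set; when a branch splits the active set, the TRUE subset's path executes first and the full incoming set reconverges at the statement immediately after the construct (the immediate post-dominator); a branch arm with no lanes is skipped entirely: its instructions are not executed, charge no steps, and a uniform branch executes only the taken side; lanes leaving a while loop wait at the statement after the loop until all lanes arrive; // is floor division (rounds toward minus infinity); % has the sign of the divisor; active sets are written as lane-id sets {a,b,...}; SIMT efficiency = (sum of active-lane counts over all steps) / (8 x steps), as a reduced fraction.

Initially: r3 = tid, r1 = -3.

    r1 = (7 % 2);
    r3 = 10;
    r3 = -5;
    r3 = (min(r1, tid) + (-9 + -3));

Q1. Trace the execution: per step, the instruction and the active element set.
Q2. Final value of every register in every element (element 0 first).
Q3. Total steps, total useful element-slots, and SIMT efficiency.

step 0: r1 <- (7 % 2)                {0,1,2,3,4,5,6,7}
step 1: r3 <- 10                     {0,1,2,3,4,5,6,7}
step 2: r3 <- -5                     {0,1,2,3,4,5,6,7}
step 3: r3 <- (min(r1, tid) + (-9 + -3)) {0,1,2,3,4,5,6,7}

Answer: 4 steps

r3: -12,-11,-11,-11,-11,-11,-11,-11
r1: 1,1,1,1,1,1,1,1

steps = 4; useful = 32; efficiency = 32/32 = 1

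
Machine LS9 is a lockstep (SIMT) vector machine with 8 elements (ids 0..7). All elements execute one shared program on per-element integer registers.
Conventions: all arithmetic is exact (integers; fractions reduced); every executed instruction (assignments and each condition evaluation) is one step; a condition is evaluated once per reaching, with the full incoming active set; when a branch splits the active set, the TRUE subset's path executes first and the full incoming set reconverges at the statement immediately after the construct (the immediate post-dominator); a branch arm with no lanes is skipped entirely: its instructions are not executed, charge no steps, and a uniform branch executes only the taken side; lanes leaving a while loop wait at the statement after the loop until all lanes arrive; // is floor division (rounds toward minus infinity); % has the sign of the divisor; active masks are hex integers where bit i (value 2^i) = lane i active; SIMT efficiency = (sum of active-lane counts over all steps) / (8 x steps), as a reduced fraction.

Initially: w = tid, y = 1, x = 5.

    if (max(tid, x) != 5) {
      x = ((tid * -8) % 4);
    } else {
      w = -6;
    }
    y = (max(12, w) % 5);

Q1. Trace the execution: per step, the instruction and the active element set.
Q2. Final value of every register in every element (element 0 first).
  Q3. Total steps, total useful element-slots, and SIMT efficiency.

step 0: eval (max(tid, x) != 5)      0xff
step 1: x <- ((tid * -8) % 4)        0xc0
step 2: w <- -6                      0x3f
step 3: y <- (max(12, w) % 5)        0xff

Answer: 4 steps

w: -6,-6,-6,-6,-6,-6,6,7
y: 2,2,2,2,2,2,2,2
x: 5,5,5,5,5,5,0,0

steps = 4; useful = 24; efficiency = 24/32 = 3/4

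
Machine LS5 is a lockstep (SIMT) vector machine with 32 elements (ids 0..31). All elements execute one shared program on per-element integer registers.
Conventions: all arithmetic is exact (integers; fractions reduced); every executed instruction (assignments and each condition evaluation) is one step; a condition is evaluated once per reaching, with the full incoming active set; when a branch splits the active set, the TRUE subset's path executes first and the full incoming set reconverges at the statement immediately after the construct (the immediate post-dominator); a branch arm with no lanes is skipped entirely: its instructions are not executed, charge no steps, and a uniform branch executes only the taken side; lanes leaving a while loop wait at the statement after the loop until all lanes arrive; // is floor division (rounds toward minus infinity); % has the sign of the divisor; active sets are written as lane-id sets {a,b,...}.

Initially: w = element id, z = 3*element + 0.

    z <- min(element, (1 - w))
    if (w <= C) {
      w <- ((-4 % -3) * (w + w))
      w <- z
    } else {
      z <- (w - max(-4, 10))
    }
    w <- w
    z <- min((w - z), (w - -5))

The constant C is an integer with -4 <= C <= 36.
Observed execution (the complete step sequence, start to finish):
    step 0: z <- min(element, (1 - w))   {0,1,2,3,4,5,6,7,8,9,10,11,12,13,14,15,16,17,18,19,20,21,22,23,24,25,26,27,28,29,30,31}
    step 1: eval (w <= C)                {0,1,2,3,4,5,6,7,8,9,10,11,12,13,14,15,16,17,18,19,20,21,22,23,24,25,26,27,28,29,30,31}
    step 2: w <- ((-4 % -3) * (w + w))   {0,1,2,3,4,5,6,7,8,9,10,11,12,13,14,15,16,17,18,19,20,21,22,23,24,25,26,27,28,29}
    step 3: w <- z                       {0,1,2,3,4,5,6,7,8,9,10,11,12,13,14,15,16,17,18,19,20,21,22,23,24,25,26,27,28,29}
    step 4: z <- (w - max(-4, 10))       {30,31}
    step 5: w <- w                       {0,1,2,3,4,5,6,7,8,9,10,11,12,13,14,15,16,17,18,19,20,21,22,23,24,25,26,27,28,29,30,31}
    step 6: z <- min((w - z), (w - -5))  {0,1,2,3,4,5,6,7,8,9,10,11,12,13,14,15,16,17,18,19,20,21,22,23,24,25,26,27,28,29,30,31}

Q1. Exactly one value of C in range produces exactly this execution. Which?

Answer: C = 29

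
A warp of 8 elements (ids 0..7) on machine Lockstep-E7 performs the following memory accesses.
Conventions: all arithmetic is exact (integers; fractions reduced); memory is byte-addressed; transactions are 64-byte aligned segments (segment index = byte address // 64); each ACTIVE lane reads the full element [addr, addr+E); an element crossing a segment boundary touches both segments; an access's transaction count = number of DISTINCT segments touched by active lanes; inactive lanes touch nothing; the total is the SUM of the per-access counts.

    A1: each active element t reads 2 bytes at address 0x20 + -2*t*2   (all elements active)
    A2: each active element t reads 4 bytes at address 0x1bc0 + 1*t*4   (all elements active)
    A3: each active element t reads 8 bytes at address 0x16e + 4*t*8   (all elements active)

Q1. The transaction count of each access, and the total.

A1: 1 transaction
A2: 1 transaction
A3: 5 transactions

Answer: 1,1,5; total 7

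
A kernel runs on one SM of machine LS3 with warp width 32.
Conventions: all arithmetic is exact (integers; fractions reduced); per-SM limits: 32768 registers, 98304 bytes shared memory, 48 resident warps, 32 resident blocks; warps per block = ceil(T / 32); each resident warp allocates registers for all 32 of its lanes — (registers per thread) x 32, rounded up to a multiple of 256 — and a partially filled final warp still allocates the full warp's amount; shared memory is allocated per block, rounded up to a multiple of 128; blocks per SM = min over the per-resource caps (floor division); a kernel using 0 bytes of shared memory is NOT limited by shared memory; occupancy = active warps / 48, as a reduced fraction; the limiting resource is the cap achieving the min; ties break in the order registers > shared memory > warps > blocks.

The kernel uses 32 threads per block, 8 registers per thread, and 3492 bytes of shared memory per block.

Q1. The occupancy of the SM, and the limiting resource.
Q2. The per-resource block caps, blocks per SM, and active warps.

Answer: occupancy 9/16, limited by shared memory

registers: 128 blocks
shared memory: 27 blocks
warps: 48 blocks
blocks: 32 blocks

Answer: 27 blocks, 27 active warps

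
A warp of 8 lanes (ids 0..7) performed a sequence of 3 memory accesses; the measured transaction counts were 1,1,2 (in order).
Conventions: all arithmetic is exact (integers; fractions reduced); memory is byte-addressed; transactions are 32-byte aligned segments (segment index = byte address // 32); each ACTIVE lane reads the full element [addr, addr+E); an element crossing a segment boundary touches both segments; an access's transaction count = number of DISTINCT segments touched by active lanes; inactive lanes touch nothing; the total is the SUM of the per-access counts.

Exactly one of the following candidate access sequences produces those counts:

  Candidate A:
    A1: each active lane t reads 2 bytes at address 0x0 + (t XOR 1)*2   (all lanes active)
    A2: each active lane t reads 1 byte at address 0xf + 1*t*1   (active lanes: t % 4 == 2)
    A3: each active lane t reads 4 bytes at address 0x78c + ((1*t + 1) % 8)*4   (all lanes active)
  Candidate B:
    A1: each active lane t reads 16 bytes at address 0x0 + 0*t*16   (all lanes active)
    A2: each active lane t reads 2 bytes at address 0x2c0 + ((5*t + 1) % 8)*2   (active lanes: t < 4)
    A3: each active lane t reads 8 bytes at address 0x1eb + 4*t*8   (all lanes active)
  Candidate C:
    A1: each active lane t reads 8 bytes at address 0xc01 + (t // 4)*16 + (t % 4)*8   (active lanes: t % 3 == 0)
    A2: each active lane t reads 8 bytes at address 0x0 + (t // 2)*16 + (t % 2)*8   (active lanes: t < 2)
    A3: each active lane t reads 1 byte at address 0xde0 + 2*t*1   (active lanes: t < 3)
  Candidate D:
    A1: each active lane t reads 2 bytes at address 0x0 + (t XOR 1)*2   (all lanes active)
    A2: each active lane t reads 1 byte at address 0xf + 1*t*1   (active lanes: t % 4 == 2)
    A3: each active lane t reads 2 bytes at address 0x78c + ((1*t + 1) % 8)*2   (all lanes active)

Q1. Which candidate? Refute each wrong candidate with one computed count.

B: A3 gives 8 transactions, not 2
C: A1 gives 2 transactions, not 1
D: A3 gives 1 transaction, not 2
A: all counts match (1,1,2)

Answer: A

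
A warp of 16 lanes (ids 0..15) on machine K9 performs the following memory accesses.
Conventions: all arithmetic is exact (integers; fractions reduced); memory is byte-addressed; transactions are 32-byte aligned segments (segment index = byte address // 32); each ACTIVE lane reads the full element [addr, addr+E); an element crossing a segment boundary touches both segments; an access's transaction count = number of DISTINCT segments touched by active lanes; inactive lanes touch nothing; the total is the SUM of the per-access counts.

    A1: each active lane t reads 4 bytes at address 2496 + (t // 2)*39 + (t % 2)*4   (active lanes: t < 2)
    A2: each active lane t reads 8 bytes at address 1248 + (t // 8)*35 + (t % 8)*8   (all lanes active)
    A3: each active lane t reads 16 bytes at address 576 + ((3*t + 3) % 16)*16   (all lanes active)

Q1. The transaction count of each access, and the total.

A1: 1 transaction
A2: 4 transactions
A3: 8 transactions

Answer: 1,4,8; total 13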